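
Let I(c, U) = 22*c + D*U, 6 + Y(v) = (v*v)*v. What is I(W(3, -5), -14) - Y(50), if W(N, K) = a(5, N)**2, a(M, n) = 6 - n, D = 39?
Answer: -125342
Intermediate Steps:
Y(v) = -6 + v**3 (Y(v) = -6 + (v*v)*v = -6 + v**2*v = -6 + v**3)
W(N, K) = (6 - N)**2
I(c, U) = 22*c + 39*U
I(W(3, -5), -14) - Y(50) = (22*(-6 + 3)**2 + 39*(-14)) - (-6 + 50**3) = (22*(-3)**2 - 546) - (-6 + 125000) = (22*9 - 546) - 1*124994 = (198 - 546) - 124994 = -348 - 124994 = -125342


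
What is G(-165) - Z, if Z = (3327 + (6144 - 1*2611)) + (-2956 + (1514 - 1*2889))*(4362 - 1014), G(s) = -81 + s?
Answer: 14493082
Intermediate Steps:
Z = -14493328 (Z = (3327 + (6144 - 2611)) + (-2956 + (1514 - 2889))*3348 = (3327 + 3533) + (-2956 - 1375)*3348 = 6860 - 4331*3348 = 6860 - 14500188 = -14493328)
G(-165) - Z = (-81 - 165) - 1*(-14493328) = -246 + 14493328 = 14493082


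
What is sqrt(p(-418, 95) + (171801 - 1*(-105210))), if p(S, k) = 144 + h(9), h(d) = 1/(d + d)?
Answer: sqrt(9977582)/6 ≈ 526.46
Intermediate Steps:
h(d) = 1/(2*d)
p(S, k) = 2593/18 (p(S, k) = 144 + (1/2)/9 = 144 + (1/2)*(1/9) = 144 + 1/18 = 2593/18)
sqrt(p(-418, 95) + (171801 - 1*(-105210))) = sqrt(2593/18 + (171801 - 1*(-105210))) = sqrt(2593/18 + (171801 + 105210)) = sqrt(2593/18 + 277011) = sqrt(4988791/18) = sqrt(9977582)/6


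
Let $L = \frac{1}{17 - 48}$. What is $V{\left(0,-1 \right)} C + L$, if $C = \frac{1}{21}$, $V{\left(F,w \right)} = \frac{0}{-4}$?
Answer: $- \frac{1}{31} \approx -0.032258$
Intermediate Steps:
$V{\left(F,w \right)} = 0$ ($V{\left(F,w \right)} = 0 \left(- \frac{1}{4}\right) = 0$)
$L = - \frac{1}{31}$ ($L = \frac{1}{-31} = - \frac{1}{31} \approx -0.032258$)
$C = \frac{1}{21} \approx 0.047619$
$V{\left(0,-1 \right)} C + L = 0 \cdot \frac{1}{21} - \frac{1}{31} = 0 - \frac{1}{31} = - \frac{1}{31}$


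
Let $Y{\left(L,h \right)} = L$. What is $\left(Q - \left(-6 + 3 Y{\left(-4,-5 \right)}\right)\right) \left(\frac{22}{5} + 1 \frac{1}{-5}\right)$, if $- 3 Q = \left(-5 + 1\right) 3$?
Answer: $\frac{462}{5} \approx 92.4$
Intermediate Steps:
$Q = 4$ ($Q = - \frac{\left(-5 + 1\right) 3}{3} = - \frac{\left(-4\right) 3}{3} = \left(- \frac{1}{3}\right) \left(-12\right) = 4$)
$\left(Q - \left(-6 + 3 Y{\left(-4,-5 \right)}\right)\right) \left(\frac{22}{5} + 1 \frac{1}{-5}\right) = \left(4 - -18\right) \left(\frac{22}{5} + 1 \frac{1}{-5}\right) = \left(4 + \left(12 + \left(10 - 4\right)\right)\right) \left(22 \cdot \frac{1}{5} + 1 \left(- \frac{1}{5}\right)\right) = \left(4 + \left(12 + 6\right)\right) \left(\frac{22}{5} - \frac{1}{5}\right) = \left(4 + 18\right) \frac{21}{5} = 22 \cdot \frac{21}{5} = \frac{462}{5}$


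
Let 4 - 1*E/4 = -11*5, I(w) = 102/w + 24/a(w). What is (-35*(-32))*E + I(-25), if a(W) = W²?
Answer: 165197474/625 ≈ 2.6432e+5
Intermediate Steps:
I(w) = 24/w² + 102/w (I(w) = 102/w + 24/(w²) = 102/w + 24/w² = 24/w² + 102/w)
E = 236 (E = 16 - (-44)*5 = 16 - 4*(-55) = 16 + 220 = 236)
(-35*(-32))*E + I(-25) = -35*(-32)*236 + 6*(4 + 17*(-25))/(-25)² = 1120*236 + 6*(1/625)*(4 - 425) = 264320 + 6*(1/625)*(-421) = 264320 - 2526/625 = 165197474/625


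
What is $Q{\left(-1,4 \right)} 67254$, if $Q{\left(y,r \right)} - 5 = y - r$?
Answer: $0$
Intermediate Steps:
$Q{\left(y,r \right)} = 5 + y - r$ ($Q{\left(y,r \right)} = 5 - \left(r - y\right) = 5 + y - r$)
$Q{\left(-1,4 \right)} 67254 = \left(5 - 1 - 4\right) 67254 = 0 \cdot 67254 = 0$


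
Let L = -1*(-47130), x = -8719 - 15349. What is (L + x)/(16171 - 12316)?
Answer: 23062/3855 ≈ 5.9824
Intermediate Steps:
x = -24068
L = 47130
(L + x)/(16171 - 12316) = (47130 - 24068)/(16171 - 12316) = 23062/3855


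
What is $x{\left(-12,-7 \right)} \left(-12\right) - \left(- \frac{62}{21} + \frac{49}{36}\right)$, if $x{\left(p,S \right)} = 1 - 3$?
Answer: $\frac{6449}{252} \approx 25.591$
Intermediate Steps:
$x{\left(p,S \right)} = -2$ ($x{\left(p,S \right)} = 1 - 3 = -2$)
$x{\left(-12,-7 \right)} \left(-12\right) - \left(- \frac{62}{21} + \frac{49}{36}\right) = \left(-2\right) \left(-12\right) - \left(- \frac{62}{21} + \frac{49}{36}\right) = 24 - - \frac{401}{252} = 24 + \left(- \frac{49}{36} + \frac{62}{21}\right) = 24 + \frac{401}{252} = \frac{6449}{252}$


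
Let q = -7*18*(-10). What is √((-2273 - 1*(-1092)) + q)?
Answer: √79 ≈ 8.8882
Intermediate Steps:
q = 1260 (q = -126*(-10) = -1*(-1260) = 1260)
√((-2273 - 1*(-1092)) + q) = √((-2273 - 1*(-1092)) + 1260) = √((-2273 + 1092) + 1260) = √(-1181 + 1260) = √79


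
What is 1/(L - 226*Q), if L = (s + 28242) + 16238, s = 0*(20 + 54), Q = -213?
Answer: 1/92618 ≈ 1.0797e-5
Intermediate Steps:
s = 0 (s = 0*74 = 0)
L = 44480 (L = (0 + 28242) + 16238 = 28242 + 16238 = 44480)
1/(L - 226*Q) = 1/(44480 - 226*(-213)) = 1/(44480 + 48138) = 1/92618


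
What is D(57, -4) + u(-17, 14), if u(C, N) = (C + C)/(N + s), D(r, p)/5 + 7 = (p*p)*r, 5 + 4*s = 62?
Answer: 511189/113 ≈ 4523.8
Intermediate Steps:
s = 57/4 (s = -5/4 + (¼)*62 = -5/4 + 31/2 = 57/4 ≈ 14.250)
D(r, p) = -35 + 5*r*p² (D(r, p) = -35 + 5*((p*p)*r) = -35 + 5*(p²*r) = -35 + 5*(r*p²) = -35 + 5*r*p²)
u(C, N) = 2*C/(57/4 + N) (u(C, N) = (C + C)/(N + 57/4) = (2*C)/(57/4 + N) = 2*C/(57/4 + N))
D(57, -4) + u(-17, 14) = (-35 + 5*57*(-4)²) + 8*(-17)/(57 + 4*14) = (-35 + 5*57*16) + 8*(-17)/(57 + 56) = (-35 + 4560) + 8*(-17)/113 = 4525 + 8*(-17)*(1/113) = 4525 - 136/113 = 511189/113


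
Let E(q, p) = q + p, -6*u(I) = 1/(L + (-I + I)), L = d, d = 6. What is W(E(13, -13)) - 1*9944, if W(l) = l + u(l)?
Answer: -357985/36 ≈ -9944.0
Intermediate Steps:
L = 6
u(I) = -1/36 (u(I) = -1/(6*(6 + (-I + I))) = -1/(6*(6 + 0)) = -⅙/6 = -⅙*⅙ = -1/36)
E(q, p) = p + q
W(l) = -1/36 + l (W(l) = l - 1/36 = -1/36 + l)
W(E(13, -13)) - 1*9944 = (-1/36 + (-13 + 13)) - 1*9944 = (-1/36 + 0) - 9944 = -1/36 - 9944 = -357985/36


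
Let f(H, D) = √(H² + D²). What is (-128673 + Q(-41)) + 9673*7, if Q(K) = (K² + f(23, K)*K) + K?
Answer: -59322 - 41*√2210 ≈ -61249.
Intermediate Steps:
f(H, D) = √(D² + H²)
Q(K) = K + K² + K*√(529 + K²) (Q(K) = (K² + √(K² + 23²)*K) + K = (K² + √(K² + 529)*K) + K = (K² + √(529 + K²)*K) + K = (K² + K*√(529 + K²)) + K = K + K² + K*√(529 + K²))
(-128673 + Q(-41)) + 9673*7 = (-128673 - 41*(1 - 41 + √(529 + (-41)²))) + 9673*7 = (-128673 - 41*(1 - 41 + √(529 + 1681))) + 67711 = (-128673 - 41*(1 - 41 + √2210)) + 67711 = (-128673 - 41*(-40 + √2210)) + 67711 = (-128673 + (1640 - 41*√2210)) + 67711 = (-127033 - 41*√2210) + 67711 = -59322 - 41*√2210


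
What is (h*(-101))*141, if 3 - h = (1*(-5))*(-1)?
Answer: 28482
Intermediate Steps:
h = -2 (h = 3 - 1*(-5)*(-1) = 3 - (-5)*(-1) = 3 - 1*5 = 3 - 5 = -2)
(h*(-101))*141 = -2*(-101)*141 = 202*141 = 28482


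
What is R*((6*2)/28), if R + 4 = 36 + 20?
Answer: 156/7 ≈ 22.286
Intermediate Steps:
R = 52 (R = -4 + (36 + 20) = -4 + 56 = 52)
R*((6*2)/28) = 52*((6*2)/28) = 52*(12*(1/28)) = 52*(3/7) = 156/7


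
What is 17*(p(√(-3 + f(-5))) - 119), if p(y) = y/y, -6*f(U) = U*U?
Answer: -2006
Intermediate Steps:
f(U) = -U²/6 (f(U) = -U*U/6 = -U²/6)
p(y) = 1
17*(p(√(-3 + f(-5))) - 119) = 17*(1 - 119) = 17*(-118) = -2006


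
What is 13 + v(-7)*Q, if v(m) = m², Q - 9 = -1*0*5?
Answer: 454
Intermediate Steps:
Q = 9 (Q = 9 - 1*0*5 = 9 + 0*5 = 9 + 0 = 9)
13 + v(-7)*Q = 13 + (-7)²*9 = 13 + 49*9 = 13 + 441 = 454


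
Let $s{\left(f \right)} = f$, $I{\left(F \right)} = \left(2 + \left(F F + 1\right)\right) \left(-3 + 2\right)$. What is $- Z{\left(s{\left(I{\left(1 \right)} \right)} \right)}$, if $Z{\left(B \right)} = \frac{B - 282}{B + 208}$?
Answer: $\frac{143}{102} \approx 1.402$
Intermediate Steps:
$I{\left(F \right)} = -3 - F^{2}$ ($I{\left(F \right)} = \left(2 + \left(F^{2} + 1\right)\right) \left(-1\right) = \left(2 + \left(1 + F^{2}\right)\right) \left(-1\right) = \left(3 + F^{2}\right) \left(-1\right) = -3 - F^{2}$)
$Z{\left(B \right)} = \frac{-282 + B}{208 + B}$
$- Z{\left(s{\left(I{\left(1 \right)} \right)} \right)} = - \frac{-282 - 4}{208 - 4} = - \frac{-286}{204} = \left(-1\right) \left(- \frac{143}{102}\right) = \frac{143}{102}$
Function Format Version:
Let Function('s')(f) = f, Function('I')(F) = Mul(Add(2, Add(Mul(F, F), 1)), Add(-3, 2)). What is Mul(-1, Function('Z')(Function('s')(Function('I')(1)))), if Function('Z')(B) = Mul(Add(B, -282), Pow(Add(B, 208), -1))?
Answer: Rational(143, 102) ≈ 1.4020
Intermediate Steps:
Function('I')(F) = Add(-3, Mul(-1, Pow(F, 2))) (Function('I')(F) = Mul(Add(2, Add(Pow(F, 2), 1)), -1) = Mul(Add(2, Add(1, Pow(F, 2))), -1) = Mul(Add(3, Pow(F, 2)), -1) = Add(-3, Mul(-1, Pow(F, 2))))
Function('Z')(B) = Mul(Pow(Add(208, B), -1), Add(-282, B)) (Function('Z')(B) = Mul(Add(-282, B), Pow(Add(208, B), -1)) = Mul(Pow(Add(208, B), -1), Add(-282, B)))
Mul(-1, Function('Z')(Function('s')(Function('I')(1)))) = Mul(-1, Mul(Pow(Add(208, Add(-3, Mul(-1, Pow(1, 2)))), -1), Add(-282, Add(-3, Mul(-1, Pow(1, 2)))))) = Mul(-1, Mul(Pow(Add(208, Add(-3, Mul(-1, 1))), -1), Add(-282, Add(-3, Mul(-1, 1))))) = Mul(-1, Mul(Pow(Add(208, Add(-3, -1)), -1), Add(-282, Add(-3, -1)))) = Mul(-1, Mul(Pow(Add(208, -4), -1), Add(-282, -4))) = Mul(-1, Mul(Pow(204, -1), -286)) = Mul(-1, Mul(Rational(1, 204), -286)) = Mul(-1, Rational(-143, 102)) = Rational(143, 102)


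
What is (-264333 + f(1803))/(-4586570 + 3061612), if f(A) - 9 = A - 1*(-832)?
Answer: 261689/1524958 ≈ 0.17160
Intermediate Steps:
f(A) = 841 + A (f(A) = 9 + (A - 1*(-832)) = 9 + (A + 832) = 9 + (832 + A) = 841 + A)
(-264333 + f(1803))/(-4586570 + 3061612) = (-264333 + (841 + 1803))/(-4586570 + 3061612) = (-264333 + 2644)/(-1524958) = -261689*(-1/1524958) = 261689/1524958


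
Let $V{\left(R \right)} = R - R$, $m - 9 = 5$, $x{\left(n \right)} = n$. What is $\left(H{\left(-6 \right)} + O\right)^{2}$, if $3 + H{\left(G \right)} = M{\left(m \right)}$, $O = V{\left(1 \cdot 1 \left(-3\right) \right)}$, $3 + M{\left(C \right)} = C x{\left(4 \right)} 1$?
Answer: $2500$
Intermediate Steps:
$m = 14$ ($m = 9 + 5 = 14$)
$V{\left(R \right)} = 0$
$M{\left(C \right)} = -3 + 4 C$ ($M{\left(C \right)} = -3 + C 4 \cdot 1 = -3 + 4 C 1 = -3 + 4 C$)
$O = 0$
$H{\left(G \right)} = 50$ ($H{\left(G \right)} = -3 + \left(-3 + 4 \cdot 14\right) = -3 + \left(-3 + 56\right) = -3 + 53 = 50$)
$\left(H{\left(-6 \right)} + O\right)^{2} = \left(50 + 0\right)^{2} = 50^{2} = 2500$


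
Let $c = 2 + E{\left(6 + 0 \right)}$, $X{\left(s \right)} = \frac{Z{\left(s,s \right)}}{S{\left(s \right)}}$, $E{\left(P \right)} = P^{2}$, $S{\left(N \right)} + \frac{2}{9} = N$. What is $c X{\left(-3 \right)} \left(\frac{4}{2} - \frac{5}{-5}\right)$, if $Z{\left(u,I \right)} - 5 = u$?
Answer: $- \frac{2052}{29} \approx -70.759$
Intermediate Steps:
$Z{\left(u,I \right)} = 5 + u$
$S{\left(N \right)} = - \frac{2}{9} + N$
$X{\left(s \right)} = \frac{5 + s}{- \frac{2}{9} + s}$
$c = 38$ ($c = 2 + \left(6 + 0\right)^{2} = 2 + 6^{2} = 2 + 36 = 38$)
$c X{\left(-3 \right)} \left(\frac{4}{2} - \frac{5}{-5}\right) = 38 \frac{9 \left(5 - 3\right)}{-2 + 9 \left(-3\right)} \left(\frac{4}{2} - \frac{5}{-5}\right) = 38 \cdot 9 \frac{1}{-2 - 27} \cdot 2 \left(4 \cdot \frac{1}{2} - -1\right) = 38 \cdot 9 \frac{1}{-29} \cdot 2 \left(2 + 1\right) = 38 \cdot 9 \left(- \frac{1}{29}\right) 2 \cdot 3 = 38 \left(- \frac{18}{29}\right) 3 = \left(- \frac{684}{29}\right) 3 = - \frac{2052}{29}$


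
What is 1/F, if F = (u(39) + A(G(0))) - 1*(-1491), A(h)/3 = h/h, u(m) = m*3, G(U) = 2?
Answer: 1/1611 ≈ 0.00062073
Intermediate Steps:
u(m) = 3*m
A(h) = 3 (A(h) = 3*(h/h) = 3*1 = 3)
F = 1611 (F = (3*39 + 3) - 1*(-1491) = (117 + 3) + 1491 = 120 + 1491 = 1611)
1/F = 1/1611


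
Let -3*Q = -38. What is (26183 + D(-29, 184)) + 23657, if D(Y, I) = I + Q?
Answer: 150110/3 ≈ 50037.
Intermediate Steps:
Q = 38/3 (Q = -⅓*(-38) = 38/3 ≈ 12.667)
D(Y, I) = 38/3 + I (D(Y, I) = I + 38/3 = 38/3 + I)
(26183 + D(-29, 184)) + 23657 = (26183 + (38/3 + 184)) + 23657 = (26183 + 590/3) + 23657 = 79139/3 + 23657 = 150110/3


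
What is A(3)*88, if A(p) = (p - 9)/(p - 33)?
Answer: 88/5 ≈ 17.600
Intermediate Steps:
A(p) = (-9 + p)/(-33 + p)
A(3)*88 = ((-9 + 3)/(-33 + 3))*88 = (-6/(-30))*88 = -1/30*(-6)*88 = (⅕)*88 = 88/5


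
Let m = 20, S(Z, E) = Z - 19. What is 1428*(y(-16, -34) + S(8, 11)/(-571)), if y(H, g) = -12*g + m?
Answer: 349001772/571 ≈ 6.1121e+5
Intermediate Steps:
S(Z, E) = -19 + Z
y(H, g) = 20 - 12*g (y(H, g) = -12*g + 20 = 20 - 12*g)
1428*(y(-16, -34) + S(8, 11)/(-571)) = 1428*((20 - 12*(-34)) + (-19 + 8)/(-571)) = 1428*((20 + 408) - 11*(-1/571)) = 1428*(428 + 11/571) = 1428*(244399/571) = 349001772/571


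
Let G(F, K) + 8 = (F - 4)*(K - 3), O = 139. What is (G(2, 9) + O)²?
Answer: 14161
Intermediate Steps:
G(F, K) = -8 + (-4 + F)*(-3 + K) (G(F, K) = -8 + (F - 4)*(K - 3) = -8 + (-4 + F)*(-3 + K))
(G(2, 9) + O)² = ((4 - 4*9 - 3*2 + 2*9) + 139)² = ((4 - 36 - 6 + 18) + 139)² = (-20 + 139)² = 119² = 14161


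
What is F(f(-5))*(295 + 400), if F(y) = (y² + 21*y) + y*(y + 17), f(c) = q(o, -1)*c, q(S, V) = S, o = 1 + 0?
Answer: -97300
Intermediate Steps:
o = 1
f(c) = c (f(c) = 1*c = c)
F(y) = y² + 21*y + y*(17 + y) (F(y) = (y² + 21*y) + y*(17 + y) = y² + 21*y + y*(17 + y))
F(f(-5))*(295 + 400) = (2*(-5)*(19 - 5))*(295 + 400) = (2*(-5)*14)*695 = -140*695 = -97300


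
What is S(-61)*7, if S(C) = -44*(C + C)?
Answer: 37576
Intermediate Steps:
S(C) = -88*C
S(-61)*7 = -88*(-61)*7 = 5368*7 = 37576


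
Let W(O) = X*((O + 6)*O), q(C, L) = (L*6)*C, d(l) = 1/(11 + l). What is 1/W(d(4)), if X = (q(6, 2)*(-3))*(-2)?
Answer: 25/4368 ≈ 0.0057234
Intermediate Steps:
q(C, L) = 6*C*L (q(C, L) = (6*L)*C = 6*C*L)
X = 432 (X = ((6*6*2)*(-3))*(-2) = (72*(-3))*(-2) = -216*(-2) = 432)
W(O) = 432*O*(6 + O) (W(O) = 432*((O + 6)*O) = 432*((6 + O)*O) = 432*(O*(6 + O)) = 432*O*(6 + O))
1/W(d(4)) = 1/(432*(6 + 1/(11 + 4))/(11 + 4)) = 1/(432*(6 + 1/15)/15) = 1/(432*(1/15)*(6 + 1/15)) = 1/(432*(1/15)*(91/15)) = 1/(4368/25) = 25/4368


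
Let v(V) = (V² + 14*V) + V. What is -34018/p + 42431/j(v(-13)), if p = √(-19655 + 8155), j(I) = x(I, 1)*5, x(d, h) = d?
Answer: -42431/130 + 17009*I*√115/575 ≈ -326.39 + 317.22*I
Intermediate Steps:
v(V) = V² + 15*V
j(I) = 5*I (j(I) = I*5 = 5*I)
p = 10*I*√115 (p = √(-11500) = 10*I*√115 ≈ 107.24*I)
-34018/p + 42431/j(v(-13)) = -34018*(-I*√115/1150) + 42431/((5*(-13*(15 - 13)))) = -(-17009)*I*√115/575 + 42431/((5*(-13*2))) = 17009*I*√115/575 + 42431/((5*(-26))) = 17009*I*√115/575 + 42431/(-130) = 17009*I*√115/575 + 42431*(-1/130) = 17009*I*√115/575 - 42431/130 = -42431/130 + 17009*I*√115/575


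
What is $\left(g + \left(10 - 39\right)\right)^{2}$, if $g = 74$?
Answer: $2025$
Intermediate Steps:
$\left(g + \left(10 - 39\right)\right)^{2} = \left(74 + \left(10 - 39\right)\right)^{2} = \left(74 - 29\right)^{2} = 45^{2} = 2025$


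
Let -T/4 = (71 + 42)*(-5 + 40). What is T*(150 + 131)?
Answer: -4445420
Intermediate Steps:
T = -15820 (T = -4*(71 + 42)*(-5 + 40) = -452*35 = -4*3955 = -15820)
T*(150 + 131) = -15820*(150 + 131) = -15820*281 = -4445420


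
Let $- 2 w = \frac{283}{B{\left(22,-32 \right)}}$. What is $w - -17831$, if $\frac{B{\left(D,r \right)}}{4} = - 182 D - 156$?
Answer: $\frac{593415963}{33280} \approx 17831.0$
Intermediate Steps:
$B{\left(D,r \right)} = -624 - 728 D$ ($B{\left(D,r \right)} = 4 \left(- 182 D - 156\right) = 4 \left(-156 - 182 D\right) = -624 - 728 D$)
$w = \frac{283}{33280}$ ($w = - \frac{283 \frac{1}{-624 - 16016}}{2} = - \frac{283 \frac{1}{-16640}}{2} = - \frac{283 \left(- \frac{1}{16640}\right)}{2} = \left(- \frac{1}{2}\right) \left(- \frac{283}{16640}\right) = \frac{283}{33280} \approx 0.0085036$)
$w - -17831 = \frac{283}{33280} - -17831 = \frac{283}{33280} + 17831 = \frac{593415963}{33280}$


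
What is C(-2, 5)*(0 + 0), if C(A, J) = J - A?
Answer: 0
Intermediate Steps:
C(-2, 5)*(0 + 0) = (5 - 1*(-2))*(0 + 0) = (5 + 2)*0 = 7*0 = 0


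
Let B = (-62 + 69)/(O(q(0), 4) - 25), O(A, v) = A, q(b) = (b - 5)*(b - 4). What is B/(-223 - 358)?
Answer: 1/415 ≈ 0.0024096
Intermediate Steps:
q(b) = (-5 + b)*(-4 + b)
B = -7/5 (B = (-62 + 69)/((20 + 0² - 9*0) - 25) = 7/((20 + 0 + 0) - 25) = 7/(20 - 25) = 7/(-5) = 7*(-⅕) = -7/5 ≈ -1.4000)
B/(-223 - 358) = -7/5/(-223 - 358) = -7/5/(-581) = -1/581*(-7/5) = 1/415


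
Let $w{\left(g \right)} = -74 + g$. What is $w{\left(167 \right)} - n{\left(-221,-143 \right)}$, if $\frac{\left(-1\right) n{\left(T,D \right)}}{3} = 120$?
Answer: $453$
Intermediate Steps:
$n{\left(T,D \right)} = -360$ ($n{\left(T,D \right)} = \left(-3\right) 120 = -360$)
$w{\left(167 \right)} - n{\left(-221,-143 \right)} = \left(-74 + 167\right) - -360 = 93 + 360 = 453$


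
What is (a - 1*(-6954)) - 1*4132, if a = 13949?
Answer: 16771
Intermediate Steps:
(a - 1*(-6954)) - 1*4132 = (13949 - 1*(-6954)) - 1*4132 = (13949 + 6954) - 4132 = 20903 - 4132 = 16771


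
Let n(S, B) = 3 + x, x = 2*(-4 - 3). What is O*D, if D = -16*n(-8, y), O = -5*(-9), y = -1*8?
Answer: 7920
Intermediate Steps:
y = -8
x = -14 (x = 2*(-7) = -14)
O = 45
n(S, B) = -11 (n(S, B) = 3 - 14 = -11)
D = 176 (D = -16*(-11) = 176)
O*D = 45*176 = 7920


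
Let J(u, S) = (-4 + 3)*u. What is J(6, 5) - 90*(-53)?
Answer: 4764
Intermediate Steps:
J(u, S) = -u
J(6, 5) - 90*(-53) = -1*6 - 90*(-53) = -6 + 4770 = 4764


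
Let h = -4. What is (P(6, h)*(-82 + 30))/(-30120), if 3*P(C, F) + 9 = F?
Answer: -169/22590 ≈ -0.0074812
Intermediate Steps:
P(C, F) = -3 + F/3
(P(6, h)*(-82 + 30))/(-30120) = ((-3 + (⅓)*(-4))*(-82 + 30))/(-30120) = ((-3 - 4/3)*(-52))*(-1/30120) = -13/3*(-52)*(-1/30120) = (676/3)*(-1/30120) = -169/22590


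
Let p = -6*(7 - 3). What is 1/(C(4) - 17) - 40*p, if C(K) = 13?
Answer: 3839/4 ≈ 959.75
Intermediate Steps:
p = -24 (p = -6*4 = -24)
1/(C(4) - 17) - 40*p = 1/(13 - 17) - 40*(-24) = 1/(-4) + 960 = -¼ + 960 = 3839/4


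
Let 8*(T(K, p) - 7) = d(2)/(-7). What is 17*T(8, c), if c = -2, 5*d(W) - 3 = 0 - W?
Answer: 33303/280 ≈ 118.94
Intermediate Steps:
d(W) = 3/5 - W/5 (d(W) = 3/5 + (0 - W)/5 = 3/5 + (-W)/5 = 3/5 - W/5)
T(K, p) = 1959/280 (T(K, p) = 7 + ((3/5 - 1/5*2)/(-7))/8 = 7 + ((3/5 - 2/5)*(-1/7))/8 = 7 + ((1/5)*(-1/7))/8 = 7 + (1/8)*(-1/35) = 7 - 1/280 = 1959/280)
17*T(8, c) = 17*(1959/280) = 33303/280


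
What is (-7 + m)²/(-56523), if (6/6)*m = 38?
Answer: -961/56523 ≈ -0.017002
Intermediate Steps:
m = 38
(-7 + m)²/(-56523) = (-7 + 38)²/(-56523) = 31²*(-1/56523) = 961*(-1/56523) = -961/56523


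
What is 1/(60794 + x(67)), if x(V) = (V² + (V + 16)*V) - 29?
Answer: 1/70815 ≈ 1.4121e-5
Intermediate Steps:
x(V) = -29 + V² + V*(16 + V) (x(V) = (V² + (16 + V)*V) - 29 = (V² + V*(16 + V)) - 29 = -29 + V² + V*(16 + V))
1/(60794 + x(67)) = 1/(60794 + (-29 + 2*67² + 16*67)) = 1/(60794 + (-29 + 2*4489 + 1072)) = 1/(60794 + (-29 + 8978 + 1072)) = 1/(60794 + 10021) = 1/70815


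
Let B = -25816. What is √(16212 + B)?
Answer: 98*I ≈ 98.0*I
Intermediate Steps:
√(16212 + B) = √(16212 - 25816) = √(-9604) = 98*I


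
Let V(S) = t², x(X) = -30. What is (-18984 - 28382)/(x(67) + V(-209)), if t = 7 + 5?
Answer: -23683/57 ≈ -415.49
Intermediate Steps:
t = 12
V(S) = 144 (V(S) = 12² = 144)
(-18984 - 28382)/(x(67) + V(-209)) = (-18984 - 28382)/(-30 + 144) = -47366/114 = -47366*1/114 = -23683/57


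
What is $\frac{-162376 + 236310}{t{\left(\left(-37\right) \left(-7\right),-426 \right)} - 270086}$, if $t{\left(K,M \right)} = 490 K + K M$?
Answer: $- \frac{36967}{126755} \approx -0.29164$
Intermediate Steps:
$\frac{-162376 + 236310}{t{\left(\left(-37\right) \left(-7\right),-426 \right)} - 270086} = \frac{-162376 + 236310}{\left(-37\right) \left(-7\right) \left(490 - 426\right) - 270086} = \frac{73934}{259 \cdot 64 - 270086} = \frac{73934}{16576 - 270086} = \frac{73934}{-253510} = 73934 \left(- \frac{1}{253510}\right) = - \frac{36967}{126755}$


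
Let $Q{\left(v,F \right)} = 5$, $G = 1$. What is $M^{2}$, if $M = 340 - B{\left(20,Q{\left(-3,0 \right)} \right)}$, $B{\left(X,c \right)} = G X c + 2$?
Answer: $56644$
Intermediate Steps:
$B{\left(X,c \right)} = 2 + X c$ ($B{\left(X,c \right)} = 1 X c + 2 = X c + 2 = 2 + X c$)
$M = 238$ ($M = 340 - \left(2 + 20 \cdot 5\right) = 340 - \left(2 + 100\right) = 340 - 102 = 238$)
$M^{2} = 238^{2} = 56644$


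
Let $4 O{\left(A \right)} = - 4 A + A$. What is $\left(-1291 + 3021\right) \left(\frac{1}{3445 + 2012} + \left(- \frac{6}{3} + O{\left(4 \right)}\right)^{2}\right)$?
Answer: $\frac{236016980}{5457} \approx 43250.0$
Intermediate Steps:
$O{\left(A \right)} = - \frac{3 A}{4}$ ($O{\left(A \right)} = \frac{- 4 A + A}{4} = \frac{\left(-3\right) A}{4} = - \frac{3 A}{4}$)
$\left(-1291 + 3021\right) \left(\frac{1}{3445 + 2012} + \left(- \frac{6}{3} + O{\left(4 \right)}\right)^{2}\right) = \left(-1291 + 3021\right) \left(\frac{1}{3445 + 2012} + \left(- \frac{6}{3} - 3\right)^{2}\right) = 1730 \left(\frac{1}{5457} + \left(\left(-6\right) \frac{1}{3} - 3\right)^{2}\right) = 1730 \left(\frac{1}{5457} + \left(-2 - 3\right)^{2}\right) = 1730 \left(\frac{1}{5457} + \left(-5\right)^{2}\right) = 1730 \left(\frac{1}{5457} + 25\right) = 1730 \cdot \frac{136426}{5457} = \frac{236016980}{5457}$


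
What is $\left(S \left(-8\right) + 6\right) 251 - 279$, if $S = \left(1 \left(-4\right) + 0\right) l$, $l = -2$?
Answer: $-14837$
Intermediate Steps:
$S = 8$ ($S = \left(1 \left(-4\right) + 0\right) \left(-2\right) = \left(-4 + 0\right) \left(-2\right) = \left(-4\right) \left(-2\right) = 8$)
$\left(S \left(-8\right) + 6\right) 251 - 279 = \left(8 \left(-8\right) + 6\right) 251 - 279 = \left(-64 + 6\right) 251 - 279 = \left(-58\right) 251 - 279 = -14558 - 279 = -14837$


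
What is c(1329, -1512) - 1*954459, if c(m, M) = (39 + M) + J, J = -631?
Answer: -956563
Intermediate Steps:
c(m, M) = -592 + M (c(m, M) = (39 + M) - 631 = -592 + M)
c(1329, -1512) - 1*954459 = (-592 - 1512) - 1*954459 = -2104 - 954459 = -956563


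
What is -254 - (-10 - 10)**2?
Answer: -654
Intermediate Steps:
-254 - (-10 - 10)**2 = -254 - 1*(-20)**2 = -254 - 1*400 = -254 - 400 = -654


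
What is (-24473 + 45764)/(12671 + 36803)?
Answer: 21291/49474 ≈ 0.43035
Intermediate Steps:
(-24473 + 45764)/(12671 + 36803) = 21291/49474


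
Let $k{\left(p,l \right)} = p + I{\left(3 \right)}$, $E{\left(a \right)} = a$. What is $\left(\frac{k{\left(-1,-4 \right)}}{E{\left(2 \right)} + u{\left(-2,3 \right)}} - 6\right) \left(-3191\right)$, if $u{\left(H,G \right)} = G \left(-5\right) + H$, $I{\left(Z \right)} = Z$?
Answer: $\frac{293572}{15} \approx 19571.0$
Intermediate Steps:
$u{\left(H,G \right)} = H - 5 G$ ($u{\left(H,G \right)} = - 5 G + H = H - 5 G$)
$k{\left(p,l \right)} = 3 + p$ ($k{\left(p,l \right)} = p + 3 = 3 + p$)
$\left(\frac{k{\left(-1,-4 \right)}}{E{\left(2 \right)} + u{\left(-2,3 \right)}} - 6\right) \left(-3191\right) = \left(\frac{3 - 1}{2 - 17} - 6\right) \left(-3191\right) = \left(\frac{2}{2 - 17} - 6\right) \left(-3191\right) = \left(\frac{2}{-15} - 6\right) \left(-3191\right) = \left(2 \left(- \frac{1}{15}\right) - 6\right) \left(-3191\right) = \left(- \frac{2}{15} - 6\right) \left(-3191\right) = \left(- \frac{92}{15}\right) \left(-3191\right) = \frac{293572}{15}$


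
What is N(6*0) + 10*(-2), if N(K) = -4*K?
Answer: -20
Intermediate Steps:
N(6*0) + 10*(-2) = -24*0 + 10*(-2) = -4*0 - 20 = 0 - 20 = -20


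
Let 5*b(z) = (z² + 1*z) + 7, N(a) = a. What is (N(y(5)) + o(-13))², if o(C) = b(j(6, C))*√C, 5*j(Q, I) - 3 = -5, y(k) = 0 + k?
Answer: 19332/15625 + 338*I*√13/25 ≈ 1.2372 + 48.747*I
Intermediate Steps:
y(k) = k
j(Q, I) = -⅖ (j(Q, I) = ⅗ + (⅕)*(-5) = ⅗ - 1 = -⅖)
b(z) = 7/5 + z/5 + z²/5 (b(z) = ((z² + 1*z) + 7)/5 = ((z² + z) + 7)/5 = ((z + z²) + 7)/5 = (7 + z + z²)/5 = 7/5 + z/5 + z²/5)
o(C) = 169*√C/125 (o(C) = (7/5 + (⅕)*(-⅖) + (-⅖)²/5)*√C = (7/5 - 2/25 + (⅕)*(4/25))*√C = (7/5 - 2/25 + 4/125)*√C = 169*√C/125)
(N(y(5)) + o(-13))² = (5 + 169*√(-13)/125)² = (5 + 169*(I*√13)/125)² = (5 + 169*I*√13/125)²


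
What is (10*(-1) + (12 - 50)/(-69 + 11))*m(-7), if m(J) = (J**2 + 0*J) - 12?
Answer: -10027/29 ≈ -345.76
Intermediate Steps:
m(J) = -12 + J**2 (m(J) = (J**2 + 0) - 12 = J**2 - 12 = -12 + J**2)
(10*(-1) + (12 - 50)/(-69 + 11))*m(-7) = (10*(-1) + (12 - 50)/(-69 + 11))*(-12 + (-7)**2) = (-10 - 38/(-58))*(-12 + 49) = (-10 - 38*(-1/58))*37 = (-10 + 19/29)*37 = -271/29*37 = -10027/29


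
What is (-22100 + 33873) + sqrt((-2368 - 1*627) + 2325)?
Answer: 11773 + I*sqrt(670) ≈ 11773.0 + 25.884*I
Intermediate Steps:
(-22100 + 33873) + sqrt((-2368 - 1*627) + 2325) = 11773 + sqrt((-2368 - 627) + 2325) = 11773 + sqrt(-2995 + 2325) = 11773 + sqrt(-670) = 11773 + I*sqrt(670)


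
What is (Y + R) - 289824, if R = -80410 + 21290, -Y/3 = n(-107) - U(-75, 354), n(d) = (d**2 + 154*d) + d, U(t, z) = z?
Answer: -332474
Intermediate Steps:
n(d) = d**2 + 155*d
Y = 16470 (Y = -3*(-107*(155 - 107) - 1*354) = -3*(-107*48 - 354) = -3*(-5136 - 354) = -3*(-5490) = 16470)
R = -59120
(Y + R) - 289824 = (16470 - 59120) - 289824 = -42650 - 289824 = -332474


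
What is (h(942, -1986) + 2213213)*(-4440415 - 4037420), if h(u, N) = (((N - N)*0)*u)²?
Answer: -18763254633855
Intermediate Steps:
h(u, N) = 0 (h(u, N) = ((0*0)*u)² = (0*u)² = 0² = 0)
(h(942, -1986) + 2213213)*(-4440415 - 4037420) = (0 + 2213213)*(-4440415 - 4037420) = 2213213*(-8477835) = -18763254633855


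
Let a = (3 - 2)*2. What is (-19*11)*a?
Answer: -418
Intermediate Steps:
a = 2 (a = 1*2 = 2)
(-19*11)*a = -19*11*2 = -209*2 = -418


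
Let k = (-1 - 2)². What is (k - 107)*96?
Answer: -9408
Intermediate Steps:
k = 9 (k = (-3)² = 9)
(k - 107)*96 = (9 - 107)*96 = -98*96 = -9408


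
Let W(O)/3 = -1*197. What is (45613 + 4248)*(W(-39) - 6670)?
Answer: -362040721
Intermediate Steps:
W(O) = -591 (W(O) = 3*(-1*197) = 3*(-197) = -591)
(45613 + 4248)*(W(-39) - 6670) = (45613 + 4248)*(-591 - 6670) = 49861*(-7261) = -362040721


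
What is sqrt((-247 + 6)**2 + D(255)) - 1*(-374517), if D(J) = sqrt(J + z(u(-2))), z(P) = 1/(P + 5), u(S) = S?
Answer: 374517 + sqrt(522729 + 3*sqrt(2298))/3 ≈ 3.7476e+5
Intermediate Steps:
z(P) = 1/(5 + P)
D(J) = sqrt(1/3 + J) (D(J) = sqrt(J + 1/(5 - 2)) = sqrt(J + 1/3) = sqrt(1/3 + J))
sqrt((-247 + 6)**2 + D(255)) - 1*(-374517) = sqrt((-247 + 6)**2 + sqrt(3 + 9*255)/3) - 1*(-374517) = sqrt((-241)**2 + sqrt(3 + 2295)/3) + 374517 = sqrt(58081 + sqrt(2298)/3) + 374517 = 374517 + sqrt(58081 + sqrt(2298)/3)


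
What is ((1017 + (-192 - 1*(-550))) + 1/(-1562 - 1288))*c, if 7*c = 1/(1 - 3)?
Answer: -3918749/39900 ≈ -98.214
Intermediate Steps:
c = -1/14 (c = 1/(7*(1 - 3)) = (⅐)/(-2) = (⅐)*(-½) = -1/14 ≈ -0.071429)
((1017 + (-192 - 1*(-550))) + 1/(-1562 - 1288))*c = ((1017 + (-192 - 1*(-550))) + 1/(-1562 - 1288))*(-1/14) = ((1017 + (-192 + 550)) + 1/(-2850))*(-1/14) = ((1017 + 358) - 1/2850)*(-1/14) = (1375 - 1/2850)*(-1/14) = (3918749/2850)*(-1/14) = -3918749/39900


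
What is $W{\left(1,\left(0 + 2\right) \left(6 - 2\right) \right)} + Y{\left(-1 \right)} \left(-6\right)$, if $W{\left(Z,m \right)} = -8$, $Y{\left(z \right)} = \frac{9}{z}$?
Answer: $46$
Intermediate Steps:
$W{\left(1,\left(0 + 2\right) \left(6 - 2\right) \right)} + Y{\left(-1 \right)} \left(-6\right) = -8 + \frac{9}{-1} \left(-6\right) = -8 + 9 \left(-1\right) \left(-6\right) = -8 - -54 = -8 + 54 = 46$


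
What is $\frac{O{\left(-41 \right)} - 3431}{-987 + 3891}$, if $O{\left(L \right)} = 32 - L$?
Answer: $- \frac{1679}{1452} \approx -1.1563$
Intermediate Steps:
$\frac{O{\left(-41 \right)} - 3431}{-987 + 3891} = \frac{\left(32 - -41\right) - 3431}{-987 + 3891} = \frac{\left(32 + 41\right) - 3431}{2904} = \left(73 - 3431\right) \frac{1}{2904} = \left(-3358\right) \frac{1}{2904} = - \frac{1679}{1452}$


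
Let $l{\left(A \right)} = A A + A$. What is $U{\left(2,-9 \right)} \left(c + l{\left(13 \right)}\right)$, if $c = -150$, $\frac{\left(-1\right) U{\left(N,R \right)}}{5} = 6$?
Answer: $-960$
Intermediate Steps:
$U{\left(N,R \right)} = -30$ ($U{\left(N,R \right)} = \left(-5\right) 6 = -30$)
$l{\left(A \right)} = A + A^{2}$ ($l{\left(A \right)} = A^{2} + A = A + A^{2}$)
$U{\left(2,-9 \right)} \left(c + l{\left(13 \right)}\right) = - 30 \left(-150 + 13 \left(1 + 13\right)\right) = - 30 \left(-150 + 13 \cdot 14\right) = - 30 \left(-150 + 182\right) = \left(-30\right) 32 = -960$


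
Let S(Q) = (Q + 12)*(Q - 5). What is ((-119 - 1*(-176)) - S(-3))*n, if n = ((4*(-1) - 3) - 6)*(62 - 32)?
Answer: -50310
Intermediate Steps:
n = -390 (n = ((-4 - 3) - 6)*30 = (-7 - 6)*30 = -13*30 = -390)
S(Q) = (-5 + Q)*(12 + Q) (S(Q) = (12 + Q)*(-5 + Q) = (-5 + Q)*(12 + Q))
((-119 - 1*(-176)) - S(-3))*n = ((-119 - 1*(-176)) - (-60 + (-3)² + 7*(-3)))*(-390) = ((-119 + 176) - (-60 + 9 - 21))*(-390) = (57 - 1*(-72))*(-390) = (57 + 72)*(-390) = 129*(-390) = -50310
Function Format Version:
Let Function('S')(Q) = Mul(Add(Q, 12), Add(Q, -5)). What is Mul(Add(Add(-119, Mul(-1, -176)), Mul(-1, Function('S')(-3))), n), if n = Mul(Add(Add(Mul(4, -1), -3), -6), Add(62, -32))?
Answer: -50310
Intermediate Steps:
n = -390 (n = Mul(Add(Add(-4, -3), -6), 30) = Mul(Add(-7, -6), 30) = Mul(-13, 30) = -390)
Function('S')(Q) = Mul(Add(-5, Q), Add(12, Q)) (Function('S')(Q) = Mul(Add(12, Q), Add(-5, Q)) = Mul(Add(-5, Q), Add(12, Q)))
Mul(Add(Add(-119, Mul(-1, -176)), Mul(-1, Function('S')(-3))), n) = Mul(Add(Add(-119, Mul(-1, -176)), Mul(-1, Add(-60, Pow(-3, 2), Mul(7, -3)))), -390) = Mul(Add(Add(-119, 176), Mul(-1, Add(-60, 9, -21))), -390) = Mul(Add(57, Mul(-1, -72)), -390) = Mul(Add(57, 72), -390) = Mul(129, -390) = -50310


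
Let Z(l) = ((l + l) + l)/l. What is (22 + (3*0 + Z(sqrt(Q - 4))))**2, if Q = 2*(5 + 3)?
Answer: 625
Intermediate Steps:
Q = 16 (Q = 2*8 = 16)
Z(l) = 3 (Z(l) = (2*l + l)/l = (3*l)/l = 3)
(22 + (3*0 + Z(sqrt(Q - 4))))**2 = (22 + (3*0 + 3))**2 = (22 + (0 + 3))**2 = (22 + 3)**2 = 25**2 = 625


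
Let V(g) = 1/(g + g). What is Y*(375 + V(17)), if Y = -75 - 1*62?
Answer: -1746887/34 ≈ -51379.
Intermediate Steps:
Y = -137 (Y = -75 - 62 = -137)
V(g) = 1/(2*g)
Y*(375 + V(17)) = -137*(375 + (½)/17) = -137*(375 + (½)*(1/17)) = -137*(375 + 1/34) = -137*12751/34 = -1746887/34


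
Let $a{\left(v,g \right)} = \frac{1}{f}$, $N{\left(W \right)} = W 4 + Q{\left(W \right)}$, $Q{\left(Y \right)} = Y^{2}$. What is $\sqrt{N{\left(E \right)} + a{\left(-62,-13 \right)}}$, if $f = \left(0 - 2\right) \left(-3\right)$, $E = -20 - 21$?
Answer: $\frac{\sqrt{54618}}{6} \approx 38.951$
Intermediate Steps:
$E = -41$ ($E = -20 - 21 = -41$)
$f = 6$ ($f = \left(-2\right) \left(-3\right) = 6$)
$N{\left(W \right)} = W^{2} + 4 W$ ($N{\left(W \right)} = W 4 + W^{2} = 4 W + W^{2} = W^{2} + 4 W$)
$a{\left(v,g \right)} = \frac{1}{6}$
$\sqrt{N{\left(E \right)} + a{\left(-62,-13 \right)}} = \sqrt{- 41 \left(4 - 41\right) + \frac{1}{6}} = \sqrt{\left(-41\right) \left(-37\right) + \frac{1}{6}} = \sqrt{1517 + \frac{1}{6}} = \sqrt{\frac{9103}{6}} = \frac{\sqrt{54618}}{6}$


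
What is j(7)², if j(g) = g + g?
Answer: 196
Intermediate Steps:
j(g) = 2*g
j(7)² = (2*7)² = 14² = 196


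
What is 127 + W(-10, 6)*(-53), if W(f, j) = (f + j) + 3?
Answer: 180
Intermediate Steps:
W(f, j) = 3 + f + j
127 + W(-10, 6)*(-53) = 127 + (3 - 10 + 6)*(-53) = 127 - 1*(-53) = 127 + 53 = 180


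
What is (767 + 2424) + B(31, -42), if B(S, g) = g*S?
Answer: 1889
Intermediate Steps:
B(S, g) = S*g
(767 + 2424) + B(31, -42) = (767 + 2424) + 31*(-42) = 3191 - 1302 = 1889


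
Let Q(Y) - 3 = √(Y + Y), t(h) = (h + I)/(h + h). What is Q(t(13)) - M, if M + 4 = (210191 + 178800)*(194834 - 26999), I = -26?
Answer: -65286304478 + I ≈ -6.5286e+10 + 1.0*I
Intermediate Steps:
M = 65286304481 (M = -4 + (210191 + 178800)*(194834 - 26999) = -4 + 388991*167835 = -4 + 65286304485 = 65286304481)
t(h) = (-26 + h)/(2*h) (t(h) = (h - 26)/(h + h) = (-26 + h)/((2*h)) = (-26 + h)*(1/(2*h)) = (-26 + h)/(2*h))
Q(Y) = 3 + √2*√Y (Q(Y) = 3 + √(Y + Y) = 3 + √(2*Y) = 3 + √2*√Y)
Q(t(13)) - M = (3 + √2*√((½)*(-26 + 13)/13)) - 1*65286304481 = (3 + √2*√((½)*(1/13)*(-13))) - 65286304481 = (3 + √2*√(-½)) - 65286304481 = (3 + √2*(I*√2/2)) - 65286304481 = (3 + I) - 65286304481 = -65286304478 + I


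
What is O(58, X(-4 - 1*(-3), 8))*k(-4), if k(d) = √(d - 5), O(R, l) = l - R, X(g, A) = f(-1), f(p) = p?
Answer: -177*I ≈ -177.0*I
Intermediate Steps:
X(g, A) = -1
k(d) = √(-5 + d)
O(58, X(-4 - 1*(-3), 8))*k(-4) = (-1 - 1*58)*√(-5 - 4) = (-1 - 58)*√(-9) = -177*I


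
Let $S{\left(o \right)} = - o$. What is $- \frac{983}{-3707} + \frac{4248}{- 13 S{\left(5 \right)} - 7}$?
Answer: $\frac{7902175}{107503} \approx 73.507$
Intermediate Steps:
$- \frac{983}{-3707} + \frac{4248}{- 13 S{\left(5 \right)} - 7} = - \frac{983}{-3707} + \frac{4248}{- 13 \left(\left(-1\right) 5\right) - 7} = \left(-983\right) \left(- \frac{1}{3707}\right) + \frac{4248}{\left(-13\right) \left(-5\right) - 7} = \frac{983}{3707} + \frac{4248}{65 - 7} = \frac{983}{3707} + \frac{4248}{58} = \frac{983}{3707} + 4248 \cdot \frac{1}{58} = \frac{983}{3707} + \frac{2124}{29} = \frac{7902175}{107503}$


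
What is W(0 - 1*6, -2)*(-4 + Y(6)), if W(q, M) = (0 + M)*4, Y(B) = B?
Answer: -16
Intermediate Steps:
W(q, M) = 4*M (W(q, M) = M*4 = 4*M)
W(0 - 1*6, -2)*(-4 + Y(6)) = (4*(-2))*(-4 + 6) = -8*2 = -16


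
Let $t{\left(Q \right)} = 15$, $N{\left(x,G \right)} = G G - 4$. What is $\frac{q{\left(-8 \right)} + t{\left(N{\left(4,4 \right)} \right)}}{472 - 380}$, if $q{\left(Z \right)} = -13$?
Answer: $\frac{1}{46} \approx 0.021739$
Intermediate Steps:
$N{\left(x,G \right)} = -4 + G^{2}$ ($N{\left(x,G \right)} = G^{2} - 4 = -4 + G^{2}$)
$\frac{q{\left(-8 \right)} + t{\left(N{\left(4,4 \right)} \right)}}{472 - 380} = \frac{-13 + 15}{472 - 380} = \frac{2}{92} = 2 \cdot \frac{1}{92} = \frac{1}{46}$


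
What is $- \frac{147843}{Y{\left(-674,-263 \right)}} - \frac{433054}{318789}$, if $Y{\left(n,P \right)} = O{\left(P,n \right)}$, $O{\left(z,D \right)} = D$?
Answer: $\frac{46838843731}{214863786} \approx 217.99$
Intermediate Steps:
$Y{\left(n,P \right)} = n$
$- \frac{147843}{Y{\left(-674,-263 \right)}} - \frac{433054}{318789} = - \frac{147843}{-674} - \frac{433054}{318789} = \left(-147843\right) \left(- \frac{1}{674}\right) - \frac{433054}{318789} = \frac{147843}{674} - \frac{433054}{318789} = \frac{46838843731}{214863786}$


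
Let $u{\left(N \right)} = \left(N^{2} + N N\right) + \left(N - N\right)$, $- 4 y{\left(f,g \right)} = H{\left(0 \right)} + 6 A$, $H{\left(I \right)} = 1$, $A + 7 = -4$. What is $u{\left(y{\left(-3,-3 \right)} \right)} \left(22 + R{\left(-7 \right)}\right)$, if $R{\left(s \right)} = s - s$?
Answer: $\frac{46475}{4} \approx 11619.0$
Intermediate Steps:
$A = -11$ ($A = -7 - 4 = -11$)
$R{\left(s \right)} = 0$
$y{\left(f,g \right)} = \frac{65}{4}$ ($y{\left(f,g \right)} = - \frac{1 + 6 \left(-11\right)}{4} = - \frac{1 - 66}{4} = \left(- \frac{1}{4}\right) \left(-65\right) = \frac{65}{4}$)
$u{\left(N \right)} = 2 N^{2}$ ($u{\left(N \right)} = \left(N^{2} + N^{2}\right) + 0 = 2 N^{2} + 0 = 2 N^{2}$)
$u{\left(y{\left(-3,-3 \right)} \right)} \left(22 + R{\left(-7 \right)}\right) = 2 \left(\frac{65}{4}\right)^{2} \left(22 + 0\right) = 2 \cdot \frac{4225}{16} \cdot 22 = \frac{4225}{8} \cdot 22 = \frac{46475}{4}$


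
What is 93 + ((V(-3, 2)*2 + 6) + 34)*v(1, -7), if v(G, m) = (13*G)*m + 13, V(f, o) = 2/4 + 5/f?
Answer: -2845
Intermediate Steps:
V(f, o) = 1/2 + 5/f (V(f, o) = 2*(1/4) + 5/f = 1/2 + 5/f)
v(G, m) = 13 + 13*G*m (v(G, m) = 13*G*m + 13 = 13 + 13*G*m)
93 + ((V(-3, 2)*2 + 6) + 34)*v(1, -7) = 93 + ((((1/2)*(10 - 3)/(-3))*2 + 6) + 34)*(13 + 13*1*(-7)) = 93 + ((((1/2)*(-1/3)*7)*2 + 6) + 34)*(13 - 91) = 93 + ((-7/6*2 + 6) + 34)*(-78) = 93 + ((-7/3 + 6) + 34)*(-78) = 93 + (11/3 + 34)*(-78) = 93 + (113/3)*(-78) = 93 - 2938 = -2845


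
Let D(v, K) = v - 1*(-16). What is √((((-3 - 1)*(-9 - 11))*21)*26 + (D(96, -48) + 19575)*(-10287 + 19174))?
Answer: √175002049 ≈ 13229.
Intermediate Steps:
D(v, K) = 16 + v (D(v, K) = v + 16 = 16 + v)
√((((-3 - 1)*(-9 - 11))*21)*26 + (D(96, -48) + 19575)*(-10287 + 19174)) = √((((-3 - 1)*(-9 - 11))*21)*26 + ((16 + 96) + 19575)*(-10287 + 19174)) = √((-4*(-20)*21)*26 + (112 + 19575)*8887) = √((80*21)*26 + 19687*8887) = √(1680*26 + 174958369) = √(43680 + 174958369) = √175002049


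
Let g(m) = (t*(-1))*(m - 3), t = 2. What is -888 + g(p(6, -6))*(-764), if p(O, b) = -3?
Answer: -10056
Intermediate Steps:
g(m) = 6 - 2*m (g(m) = (2*(-1))*(m - 3) = -2*(-3 + m) = 6 - 2*m)
-888 + g(p(6, -6))*(-764) = -888 + (6 - 2*(-3))*(-764) = -888 + (6 + 6)*(-764) = -888 + 12*(-764) = -888 - 9168 = -10056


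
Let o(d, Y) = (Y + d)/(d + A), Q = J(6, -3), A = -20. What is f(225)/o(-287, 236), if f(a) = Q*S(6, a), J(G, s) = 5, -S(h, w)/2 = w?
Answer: -230250/17 ≈ -13544.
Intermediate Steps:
S(h, w) = -2*w
Q = 5
o(d, Y) = (Y + d)/(-20 + d) (o(d, Y) = (Y + d)/(d - 20) = (Y + d)/(-20 + d))
f(a) = -10*a (f(a) = 5*(-2*a) = -10*a)
f(225)/o(-287, 236) = (-10*225)/(((236 - 287)/(-20 - 287))) = -2250/(-51/(-307)) = -2250/((-1/307*(-51))) = -2250/51/307 = -2250*307/51 = -230250/17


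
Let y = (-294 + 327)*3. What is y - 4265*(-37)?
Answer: 157904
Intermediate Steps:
y = 99 (y = 33*3 = 99)
y - 4265*(-37) = 99 - 4265*(-37) = 99 + 157805 = 157904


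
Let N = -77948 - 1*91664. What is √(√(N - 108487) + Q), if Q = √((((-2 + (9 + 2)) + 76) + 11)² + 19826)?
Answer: √(√29042 + I*√278099) ≈ 19.034 + 13.853*I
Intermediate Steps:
N = -169612 (N = -77948 - 91664 = -169612)
Q = √29042 (Q = √((((-2 + 11) + 76) + 11)² + 19826) = √(((9 + 76) + 11)² + 19826) = √((85 + 11)² + 19826) = √(96² + 19826) = √(9216 + 19826) = √29042 ≈ 170.42)
√(√(N - 108487) + Q) = √(√(-169612 - 108487) + √29042) = √(√(-278099) + √29042) = √(I*√278099 + √29042) = √(√29042 + I*√278099)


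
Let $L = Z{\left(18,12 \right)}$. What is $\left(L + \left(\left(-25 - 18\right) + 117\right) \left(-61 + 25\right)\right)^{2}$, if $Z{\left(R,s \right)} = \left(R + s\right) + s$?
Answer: $6874884$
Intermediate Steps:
$Z{\left(R,s \right)} = R + 2 s$
$L = 42$ ($L = 18 + 2 \cdot 12 = 18 + 24 = 42$)
$\left(L + \left(\left(-25 - 18\right) + 117\right) \left(-61 + 25\right)\right)^{2} = \left(42 + \left(\left(-25 - 18\right) + 117\right) \left(-61 + 25\right)\right)^{2} = \left(42 + \left(-43 + 117\right) \left(-36\right)\right)^{2} = \left(42 + 74 \left(-36\right)\right)^{2} = \left(42 - 2664\right)^{2} = \left(-2622\right)^{2} = 6874884$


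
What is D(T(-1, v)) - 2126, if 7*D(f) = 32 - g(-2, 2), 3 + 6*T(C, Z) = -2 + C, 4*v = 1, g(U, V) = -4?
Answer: -14846/7 ≈ -2120.9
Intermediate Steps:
v = 1/4 (v = (1/4)*1 = 1/4 ≈ 0.25000)
T(C, Z) = -5/6 + C/6 (T(C, Z) = -1/2 + (-2 + C)/6 = -1/2 + (-1/3 + C/6) = -5/6 + C/6)
D(f) = 36/7 (D(f) = (32 - 1*(-4))/7 = (32 + 4)/7 = (1/7)*36 = 36/7)
D(T(-1, v)) - 2126 = 36/7 - 2126 = -14846/7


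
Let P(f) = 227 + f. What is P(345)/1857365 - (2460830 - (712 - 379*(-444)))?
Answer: -4256787115758/1857365 ≈ -2.2918e+6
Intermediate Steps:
P(345)/1857365 - (2460830 - (712 - 379*(-444))) = (227 + 345)/1857365 - (2460830 - (712 - 379*(-444))) = 572*(1/1857365) - (2460830 - (712 + 168276)) = 572/1857365 - (2460830 - 1*168988) = 572/1857365 - (2460830 - 168988) = 572/1857365 - 1*2291842 = 572/1857365 - 2291842 = -4256787115758/1857365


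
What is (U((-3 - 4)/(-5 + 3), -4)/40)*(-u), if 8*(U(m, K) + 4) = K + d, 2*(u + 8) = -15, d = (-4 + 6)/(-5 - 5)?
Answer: -5611/3200 ≈ -1.7534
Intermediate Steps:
d = -1/5 (d = 2/(-10) = 2*(-1/10) = -1/5 ≈ -0.20000)
u = -31/2 (u = -8 + (1/2)*(-15) = -8 - 15/2 = -31/2 ≈ -15.500)
U(m, K) = -161/40 + K/8 (U(m, K) = -4 + (K - 1/5)/8 = -4 + (-1/5 + K)/8 = -4 + (-1/40 + K/8) = -161/40 + K/8)
(U((-3 - 4)/(-5 + 3), -4)/40)*(-u) = ((-161/40 + (1/8)*(-4))/40)*(-1*(-31/2)) = ((-161/40 - 1/2)*(1/40))*(31/2) = -181/40*1/40*(31/2) = -181/1600*31/2 = -5611/3200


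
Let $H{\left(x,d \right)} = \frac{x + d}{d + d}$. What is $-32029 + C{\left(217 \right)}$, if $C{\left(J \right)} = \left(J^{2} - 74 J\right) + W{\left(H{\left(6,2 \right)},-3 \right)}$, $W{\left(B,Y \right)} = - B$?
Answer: $-1000$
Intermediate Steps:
$H{\left(x,d \right)} = \frac{d + x}{2 d}$
$C{\left(J \right)} = -2 + J^{2} - 74 J$ ($C{\left(J \right)} = \left(J^{2} - 74 J\right) - \frac{2 + 6}{2 \cdot 2} = \left(J^{2} - 74 J\right) - \frac{1}{2} \cdot \frac{1}{2} \cdot 8 = \left(J^{2} - 74 J\right) - 2 = -2 + J^{2} - 74 J$)
$-32029 + C{\left(217 \right)} = -32029 - \left(16060 - 47089\right) = -32029 - -31029 = -32029 + 31029 = -1000$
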